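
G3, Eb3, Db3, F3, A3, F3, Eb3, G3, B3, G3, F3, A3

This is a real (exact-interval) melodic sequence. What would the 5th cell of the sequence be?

Unit = 4 notes; the statements start on G3, A3, B3, moving up a 2nd each time.
Carrying on: C#4 → D#4.
So cell 5 is D#4 B3 A3 C#4.

D#4 B3 A3 C#4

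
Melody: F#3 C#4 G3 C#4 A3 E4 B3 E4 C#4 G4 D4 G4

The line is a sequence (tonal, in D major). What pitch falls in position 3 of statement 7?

E5

With 4-note cells, note 3 of each statement runs G3, B3, D4.
Extending up a 3rd: F#4 → A4 → C#5 → E5.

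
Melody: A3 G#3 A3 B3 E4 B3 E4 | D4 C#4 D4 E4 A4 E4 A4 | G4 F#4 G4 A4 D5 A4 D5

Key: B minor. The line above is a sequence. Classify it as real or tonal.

real

Each cell has the same semitone pattern (-1, 1, 2, 5, -5, 5) — intervals are preserved exactly.
And G#3 lies outside B minor, so the sequence is real rather than tonal.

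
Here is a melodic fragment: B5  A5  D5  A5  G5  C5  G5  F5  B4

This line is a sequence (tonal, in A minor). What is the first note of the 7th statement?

C5

With a 3-note motive the entries are B5, A5, G5, each down a 2nd from the previous.
Continuing: F5 → E5 → D5 → C5. Statement 7 starts on C5.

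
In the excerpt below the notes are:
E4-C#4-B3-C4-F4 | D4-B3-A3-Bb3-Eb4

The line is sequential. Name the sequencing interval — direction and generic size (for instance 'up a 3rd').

down a 2nd

The 5-note cells begin on E4, D4 — each down a 2nd from the last.
E4 to D4 is down a 2nd.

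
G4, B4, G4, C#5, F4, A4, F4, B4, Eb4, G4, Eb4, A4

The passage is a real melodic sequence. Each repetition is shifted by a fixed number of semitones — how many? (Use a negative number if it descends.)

-2

Unit = 4 notes; the statements start on G4, F4, Eb4, moving down a 2nd each time.
G4→F4 is 65 − 67 = -2 semitones.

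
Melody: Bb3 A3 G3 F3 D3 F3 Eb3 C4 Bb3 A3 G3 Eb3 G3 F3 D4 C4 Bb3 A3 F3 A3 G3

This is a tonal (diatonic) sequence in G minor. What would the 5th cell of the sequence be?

Unit = 7 notes; the statements start on Bb3, C4, D4, moving up a 2nd each time.
Continuing the starts: Eb4 → F4.
Statement 5 starts on F4 and keeps the same diatonic contour: F4 Eb4 D4 C4 A3 C4 Bb3.

F4 Eb4 D4 C4 A3 C4 Bb3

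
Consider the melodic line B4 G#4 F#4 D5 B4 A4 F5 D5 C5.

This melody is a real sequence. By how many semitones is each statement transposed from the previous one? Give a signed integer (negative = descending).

3

With a 3-note motive the entries are B4, D5, F5, each up a 3rd from the previous.
B4→D5 is 74 − 71 = 3 semitones.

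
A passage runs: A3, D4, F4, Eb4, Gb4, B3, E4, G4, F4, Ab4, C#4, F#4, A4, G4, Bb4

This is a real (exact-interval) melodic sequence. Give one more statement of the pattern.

D#4 G#4 B4 A4 C5

With a 5-note motive the entries are A3, B3, C#4, each up a 2nd from the previous.
Statement 4 starts on D#4 and keeps the same exact contour: D#4 G#4 B4 A4 C5.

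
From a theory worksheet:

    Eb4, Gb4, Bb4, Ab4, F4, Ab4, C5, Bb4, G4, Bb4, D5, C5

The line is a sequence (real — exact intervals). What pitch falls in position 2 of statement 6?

E5

The unit is 4 notes. Position-2 pitches of the 3 shown cells: Gb4, Ab4, Bb4.
Extending up a 2nd: C5 → D5 → E5.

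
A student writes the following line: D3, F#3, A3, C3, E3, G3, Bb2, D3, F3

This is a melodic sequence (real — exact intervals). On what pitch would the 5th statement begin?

Taking 3-note groups, the heads are D3, C3, Bb2: the pattern moves down a 2nd.
Continuing: Ab2 → Gb2. Statement 5 starts on Gb2.

Gb2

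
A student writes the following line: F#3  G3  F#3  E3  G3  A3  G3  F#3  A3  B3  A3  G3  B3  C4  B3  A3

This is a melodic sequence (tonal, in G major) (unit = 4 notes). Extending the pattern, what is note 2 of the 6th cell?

E4

Grouping in 4s, the 2nd note of each cell is G3, A3, B3, C4.
Extending up a 2nd: D4 → E4.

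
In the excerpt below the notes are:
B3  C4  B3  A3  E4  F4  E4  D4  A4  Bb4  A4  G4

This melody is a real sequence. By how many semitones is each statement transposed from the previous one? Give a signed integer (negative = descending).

Taking 4-note groups, the heads are B3, E4, A4: the pattern moves up a 4th.
Counting half-steps from B3 to E4: 5.

5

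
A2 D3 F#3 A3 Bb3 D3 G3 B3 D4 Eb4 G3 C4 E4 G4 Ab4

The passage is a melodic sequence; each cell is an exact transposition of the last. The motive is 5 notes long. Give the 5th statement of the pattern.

The 5-note cells begin on A2, D3, G3 — each up a 4th from the last.
Extending up a 4th: C4 → F4.
From F4 the exact shape gives F4 Bb4 D5 F5 Gb5.

F4 Bb4 D5 F5 Gb5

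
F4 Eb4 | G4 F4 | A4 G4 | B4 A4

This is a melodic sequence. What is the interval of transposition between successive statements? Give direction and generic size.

up a 2nd

Taking 2-note groups, the heads are F4, G4, A4, B4: the pattern moves up a 2nd.
From F4 to G4: up a 2nd.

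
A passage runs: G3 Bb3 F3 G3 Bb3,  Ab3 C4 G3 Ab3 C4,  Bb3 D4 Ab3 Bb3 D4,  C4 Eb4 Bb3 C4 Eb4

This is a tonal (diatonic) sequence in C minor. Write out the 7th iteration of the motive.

F4 Ab4 Eb4 F4 Ab4

Taking 5-note groups, the heads are G3, Ab3, Bb3, C4: the pattern moves up a 2nd.
Carrying on: D4 → Eb4 → F4.
From F4 the diatonic shape gives F4 Ab4 Eb4 F4 Ab4.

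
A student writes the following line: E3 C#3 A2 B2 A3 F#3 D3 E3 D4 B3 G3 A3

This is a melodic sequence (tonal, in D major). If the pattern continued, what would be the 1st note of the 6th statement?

With 4-note cells, note 1 of each statement runs E3, A3, D4.
Carrying that up a 4th forward: G4 → C#5 → F#5.

F#5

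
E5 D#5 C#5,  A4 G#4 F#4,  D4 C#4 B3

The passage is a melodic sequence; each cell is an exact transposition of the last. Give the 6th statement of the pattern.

F2 E2 D2

The 3-note cells begin on E5, A4, D4 — each down a 5th from the last.
Continuing the starts: G3 → C3 → F2.
Statement 6 starts on F2 and keeps the same exact contour: F2 E2 D2.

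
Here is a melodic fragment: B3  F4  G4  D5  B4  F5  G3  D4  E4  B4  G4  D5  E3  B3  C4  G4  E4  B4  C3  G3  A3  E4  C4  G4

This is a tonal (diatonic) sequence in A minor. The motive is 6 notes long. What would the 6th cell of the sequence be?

F2 C3 D3 A3 F3 C4

The 6-note cells begin on B3, G3, E3, C3 — each down a 3rd from the last.
Continuing the starts: A2 → F2.
So cell 6 is F2 C3 D3 A3 F3 C4.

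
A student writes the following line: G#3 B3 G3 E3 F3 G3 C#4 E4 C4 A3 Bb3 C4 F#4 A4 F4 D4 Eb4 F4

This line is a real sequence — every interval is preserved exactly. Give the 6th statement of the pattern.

Unit = 6 notes; the statements start on G#3, C#4, F#4, moving up a 4th each time.
Continuing the starts: B4 → E5 → A5.
From A5 the exact shape gives A5 C6 Ab5 F5 Gb5 Ab5.

A5 C6 Ab5 F5 Gb5 Ab5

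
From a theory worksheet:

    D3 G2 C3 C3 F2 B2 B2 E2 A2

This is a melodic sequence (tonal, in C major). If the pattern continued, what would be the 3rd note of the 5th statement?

F2

Grouping in 3s, the 3rd note of each cell is C3, B2, A2.
Each moves down a 2nd. Continuing: G2 → F2.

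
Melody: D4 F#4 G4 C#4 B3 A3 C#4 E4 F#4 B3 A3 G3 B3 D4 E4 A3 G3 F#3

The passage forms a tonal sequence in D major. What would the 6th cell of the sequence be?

F#3 A3 B3 E3 D3 C#3

Taking 6-note groups, the heads are D4, C#4, B3: the pattern moves down a 2nd.
Carrying on: A3 → G3 → F#3.
Statement 6 starts on F#3 and keeps the same diatonic contour: F#3 A3 B3 E3 D3 C#3.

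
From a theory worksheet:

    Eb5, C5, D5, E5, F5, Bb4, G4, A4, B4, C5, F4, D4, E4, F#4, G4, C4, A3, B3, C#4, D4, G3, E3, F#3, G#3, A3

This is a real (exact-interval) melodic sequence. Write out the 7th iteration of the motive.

A2 F#2 G#2 A#2 B2

The 5-note cells begin on Eb5, Bb4, F4, C4, G3 — each down a 4th from the last.
Continuing the starts: D3 → A2.
Statement 7 starts on A2 and keeps the same exact contour: A2 F#2 G#2 A#2 B2.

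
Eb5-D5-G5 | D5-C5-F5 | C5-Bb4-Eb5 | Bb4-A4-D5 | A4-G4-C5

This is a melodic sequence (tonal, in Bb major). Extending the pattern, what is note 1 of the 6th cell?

With 3-note cells, note 1 of each statement runs Eb5, D5, C5, Bb4, A4.
One more down a 2nd gives G4.

G4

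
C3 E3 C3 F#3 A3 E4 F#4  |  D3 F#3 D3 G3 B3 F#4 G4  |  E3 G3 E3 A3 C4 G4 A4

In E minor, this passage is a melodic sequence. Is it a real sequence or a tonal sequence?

Every note is diatonic to E minor.
Cell 1 has +6 semitones from note 3 to 4, but cell 2 has +5 — the interval quality changes while the contour stays the same, which is the hallmark of a tonal sequence.

tonal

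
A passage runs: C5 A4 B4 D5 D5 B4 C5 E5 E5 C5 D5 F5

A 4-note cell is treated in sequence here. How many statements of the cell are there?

12 notes in groups of 4 gives 12/4 = 3 statements.
Starts: C5, D5, E5 — each up a 2nd.

3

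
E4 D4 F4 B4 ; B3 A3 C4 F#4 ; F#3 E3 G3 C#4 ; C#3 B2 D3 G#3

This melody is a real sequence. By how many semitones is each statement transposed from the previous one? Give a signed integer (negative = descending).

With a 4-note motive the entries are E4, B3, F#3, C#3, each down a 4th from the previous.
Counting half-steps from E4 to B3: -5.

-5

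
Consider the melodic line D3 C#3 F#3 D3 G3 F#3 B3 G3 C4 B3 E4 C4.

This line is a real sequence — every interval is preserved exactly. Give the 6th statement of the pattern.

Eb5 D5 G5 Eb5

With a 4-note motive the entries are D3, G3, C4, each up a 4th from the previous.
Continuing the starts: F4 → Bb4 → Eb5.
Statement 6 starts on Eb5 and keeps the same exact contour: Eb5 D5 G5 Eb5.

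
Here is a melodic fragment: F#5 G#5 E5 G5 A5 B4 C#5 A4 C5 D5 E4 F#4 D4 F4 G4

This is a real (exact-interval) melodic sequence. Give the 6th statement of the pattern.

The 5-note cells begin on F#5, B4, E4 — each down a 5th from the last.
Carrying on: A3 → D3 → G2.
From G2 the exact shape gives G2 A2 F2 Ab2 Bb2.

G2 A2 F2 Ab2 Bb2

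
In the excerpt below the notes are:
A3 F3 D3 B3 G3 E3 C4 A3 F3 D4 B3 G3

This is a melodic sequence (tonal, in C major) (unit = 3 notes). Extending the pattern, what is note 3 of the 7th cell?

C4

The unit is 3 notes. Position-3 pitches of the 4 shown cells: D3, E3, F3, G3.
Extending up a 2nd: A3 → B3 → C4.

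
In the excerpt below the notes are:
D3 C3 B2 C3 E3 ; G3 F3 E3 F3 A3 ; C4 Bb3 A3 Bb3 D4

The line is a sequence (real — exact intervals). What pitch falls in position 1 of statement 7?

With 5-note cells, note 1 of each statement runs D3, G3, C4.
Each moves up a 4th. Continuing: F4 → Bb4 → Eb5 → Ab5.

Ab5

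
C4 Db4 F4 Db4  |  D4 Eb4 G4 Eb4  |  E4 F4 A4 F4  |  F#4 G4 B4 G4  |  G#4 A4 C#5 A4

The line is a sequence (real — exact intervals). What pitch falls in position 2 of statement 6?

B4

With 4-note cells, note 2 of each statement runs Db4, Eb4, F4, G4, A4.
One more up a 2nd gives B4.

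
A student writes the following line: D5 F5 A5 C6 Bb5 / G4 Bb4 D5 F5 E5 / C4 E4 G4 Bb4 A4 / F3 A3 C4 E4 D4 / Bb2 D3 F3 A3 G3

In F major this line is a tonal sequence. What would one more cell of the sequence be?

Unit = 5 notes; the statements start on D5, G4, C4, F3, Bb2, moving down a 5th each time.
Statement 6 starts on E2 and keeps the same diatonic contour: E2 G2 Bb2 D3 C3.

E2 G2 Bb2 D3 C3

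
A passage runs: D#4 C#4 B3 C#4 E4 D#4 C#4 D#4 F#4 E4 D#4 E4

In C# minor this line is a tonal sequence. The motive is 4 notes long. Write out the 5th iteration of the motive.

A4 G#4 F#4 G#4

The 4-note cells begin on D#4, E4, F#4 — each up a 2nd from the last.
Continuing the starts: G#4 → A4.
From A4 the diatonic shape gives A4 G#4 F#4 G#4.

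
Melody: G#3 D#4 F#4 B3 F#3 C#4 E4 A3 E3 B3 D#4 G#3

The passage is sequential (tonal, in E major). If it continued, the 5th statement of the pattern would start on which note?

C#3

Taking 4-note groups, the heads are G#3, F#3, E3: the pattern moves down a 2nd.
Continuing: D#3 → C#3. Statement 5 starts on C#3.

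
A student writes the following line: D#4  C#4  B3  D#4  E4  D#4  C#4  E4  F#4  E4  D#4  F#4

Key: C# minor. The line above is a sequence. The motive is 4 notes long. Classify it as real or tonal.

Every note is diatonic to C# minor.
Cell 1 has -2 semitones from note 1 to 2, but cell 2 has -1 — the interval quality changes while the contour stays the same, which is the hallmark of a tonal sequence.

tonal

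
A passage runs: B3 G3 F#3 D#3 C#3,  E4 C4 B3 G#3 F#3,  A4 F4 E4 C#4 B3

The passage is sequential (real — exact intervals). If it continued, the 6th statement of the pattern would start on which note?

C6

Taking 5-note groups, the heads are B3, E4, A4: the pattern moves up a 4th.
Continuing: D5 → G5 → C6. Statement 6 starts on C6.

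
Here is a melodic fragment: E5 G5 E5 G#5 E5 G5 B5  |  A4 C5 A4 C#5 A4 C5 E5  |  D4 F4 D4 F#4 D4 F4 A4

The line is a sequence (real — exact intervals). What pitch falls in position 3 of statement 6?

F2

With 7-note cells, note 3 of each statement runs E5, A4, D4.
Extending down a 5th: G3 → C3 → F2.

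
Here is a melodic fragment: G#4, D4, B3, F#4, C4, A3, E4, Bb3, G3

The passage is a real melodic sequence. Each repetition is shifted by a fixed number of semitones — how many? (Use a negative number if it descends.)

-2

Taking 3-note groups, the heads are G#4, F#4, E4: the pattern moves down a 2nd.
Counting half-steps from G#4 to F#4: -2.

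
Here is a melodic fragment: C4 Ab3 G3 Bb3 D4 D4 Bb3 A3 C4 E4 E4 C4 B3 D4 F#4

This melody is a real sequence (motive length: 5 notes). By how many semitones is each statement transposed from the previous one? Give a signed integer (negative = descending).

2

With a 5-note motive the entries are C4, D4, E4, each up a 2nd from the previous.
C4→D4 is 62 − 60 = 2 semitones.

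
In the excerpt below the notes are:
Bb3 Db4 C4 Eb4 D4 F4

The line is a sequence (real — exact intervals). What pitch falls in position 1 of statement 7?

With 2-note cells, note 1 of each statement runs Bb3, C4, D4.
Each moves up a 2nd. Continuing: E4 → F#4 → G#4 → A#4.

A#4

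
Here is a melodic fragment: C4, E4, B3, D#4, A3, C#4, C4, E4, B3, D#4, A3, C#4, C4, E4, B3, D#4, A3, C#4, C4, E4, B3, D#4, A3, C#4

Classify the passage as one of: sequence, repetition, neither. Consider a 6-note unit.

repetition

Each 6-note cell is identical (C4 E4 B3 D#4 A3 C#4), restated at the same pitch.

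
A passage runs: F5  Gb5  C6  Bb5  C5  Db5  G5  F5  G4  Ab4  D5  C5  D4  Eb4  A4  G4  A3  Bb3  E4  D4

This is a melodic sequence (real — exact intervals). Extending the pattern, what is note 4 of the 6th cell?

A3

With 4-note cells, note 4 of each statement runs Bb5, F5, C5, G4, D4.
From D4, down a 4th gives A3.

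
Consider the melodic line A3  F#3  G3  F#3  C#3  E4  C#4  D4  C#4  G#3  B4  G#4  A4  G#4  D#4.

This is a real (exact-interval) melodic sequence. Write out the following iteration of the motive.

F#5 D#5 E5 D#5 A#4

Taking 5-note groups, the heads are A3, E4, B4: the pattern moves up a 5th.
So cell 4 is F#5 D#5 E5 D#5 A#4.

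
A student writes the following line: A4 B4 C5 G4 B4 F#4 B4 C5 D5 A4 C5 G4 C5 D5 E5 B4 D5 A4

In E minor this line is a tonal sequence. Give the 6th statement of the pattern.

F#5 G5 A5 E5 G5 D5

The 6-note cells begin on A4, B4, C5 — each up a 2nd from the last.
Extending up a 2nd: D5 → E5 → F#5.
From F#5 the diatonic shape gives F#5 G5 A5 E5 G5 D5.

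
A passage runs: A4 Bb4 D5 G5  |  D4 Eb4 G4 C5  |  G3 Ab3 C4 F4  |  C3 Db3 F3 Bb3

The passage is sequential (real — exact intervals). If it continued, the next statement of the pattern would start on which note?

F2

The 4-note cells begin on A4, D4, G3, C3 — each down a 5th from the last.
The next head, down a 5th from C3, is F2.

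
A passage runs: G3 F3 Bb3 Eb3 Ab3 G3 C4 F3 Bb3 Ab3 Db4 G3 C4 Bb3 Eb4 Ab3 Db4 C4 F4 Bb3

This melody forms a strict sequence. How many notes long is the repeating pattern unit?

20 notes total. Splitting into 5 groups of 4:
G3 F3 Bb3 Eb3 | Ab3 G3 C4 F3 | Bb3 Ab3 Db4 G3 | C4 Bb3 Eb4 Ab3 | Db4 C4 F4 Bb3
That's a consistent up a 2nd shift per cell, and no other grouping gives one.

4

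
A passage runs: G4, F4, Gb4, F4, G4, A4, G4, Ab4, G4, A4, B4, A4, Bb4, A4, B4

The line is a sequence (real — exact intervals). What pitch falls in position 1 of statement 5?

With 5-note cells, note 1 of each statement runs G4, A4, B4.
Each moves up a 2nd. Continuing: C#5 → D#5.

D#5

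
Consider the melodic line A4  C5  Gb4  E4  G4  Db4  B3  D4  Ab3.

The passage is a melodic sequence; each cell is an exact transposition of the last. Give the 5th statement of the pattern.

C#3 E3 Bb2

The 3-note cells begin on A4, E4, B3 — each down a 4th from the last.
Carrying on: F#3 → C#3.
From C#3 the exact shape gives C#3 E3 Bb2.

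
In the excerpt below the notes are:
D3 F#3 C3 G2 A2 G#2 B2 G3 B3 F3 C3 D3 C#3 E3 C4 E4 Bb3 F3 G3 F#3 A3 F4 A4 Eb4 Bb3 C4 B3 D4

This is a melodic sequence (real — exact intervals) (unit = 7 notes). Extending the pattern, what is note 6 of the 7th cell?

The unit is 7 notes. Position-6 pitches of the 4 shown cells: G#2, C#3, F#3, B3.
Extending up a 4th: E4 → A4 → D5.

D5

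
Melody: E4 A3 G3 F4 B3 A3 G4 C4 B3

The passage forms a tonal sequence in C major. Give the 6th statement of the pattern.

With a 3-note motive the entries are E4, F4, G4, each up a 2nd from the previous.
Continuing the starts: A4 → B4 → C5.
Statement 6 starts on C5 and keeps the same diatonic contour: C5 F4 E4.

C5 F4 E4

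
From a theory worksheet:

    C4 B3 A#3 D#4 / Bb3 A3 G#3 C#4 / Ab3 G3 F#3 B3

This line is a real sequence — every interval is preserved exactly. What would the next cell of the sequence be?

Gb3 F3 E3 A3

The 4-note cells begin on C4, Bb3, Ab3 — each down a 2nd from the last.
So cell 4 is Gb3 F3 E3 A3.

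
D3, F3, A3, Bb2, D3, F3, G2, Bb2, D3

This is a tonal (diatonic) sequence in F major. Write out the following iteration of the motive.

The 3-note cells begin on D3, Bb2, G2 — each down a 3rd from the last.
Statement 4 starts on E2 and keeps the same diatonic contour: E2 G2 Bb2.

E2 G2 Bb2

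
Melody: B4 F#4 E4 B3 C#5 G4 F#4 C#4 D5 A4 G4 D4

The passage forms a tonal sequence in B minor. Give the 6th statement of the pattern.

G5 D5 C#5 G4

With a 4-note motive the entries are B4, C#5, D5, each up a 2nd from the previous.
Continuing the starts: E5 → F#5 → G5.
So cell 6 is G5 D5 C#5 G4.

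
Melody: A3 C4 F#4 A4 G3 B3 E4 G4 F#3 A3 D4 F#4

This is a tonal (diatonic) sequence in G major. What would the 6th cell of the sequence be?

C3 E3 A3 C4

Unit = 4 notes; the statements start on A3, G3, F#3, moving down a 2nd each time.
Continuing the starts: E3 → D3 → C3.
From C3 the diatonic shape gives C3 E3 A3 C4.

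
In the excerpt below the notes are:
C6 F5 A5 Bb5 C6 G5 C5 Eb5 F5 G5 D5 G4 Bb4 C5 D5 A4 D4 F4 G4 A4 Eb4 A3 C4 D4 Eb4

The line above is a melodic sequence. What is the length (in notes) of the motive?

5

25 notes total. Splitting into 5 groups of 5:
C6 F5 A5 Bb5 C6 | G5 C5 Eb5 F5 G5 | D5 G4 Bb4 C5 D5 | A4 D4 F4 G4 A4 | Eb4 A3 C4 D4 Eb4
That's a consistent down a 4th shift per cell, and no other grouping gives one.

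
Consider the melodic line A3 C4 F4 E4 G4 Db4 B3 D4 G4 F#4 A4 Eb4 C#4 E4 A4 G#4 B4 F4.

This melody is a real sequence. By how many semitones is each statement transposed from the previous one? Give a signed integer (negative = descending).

With a 6-note motive the entries are A3, B3, C#4, each up a 2nd from the previous.
Counting half-steps from A3 to B3: 2.

2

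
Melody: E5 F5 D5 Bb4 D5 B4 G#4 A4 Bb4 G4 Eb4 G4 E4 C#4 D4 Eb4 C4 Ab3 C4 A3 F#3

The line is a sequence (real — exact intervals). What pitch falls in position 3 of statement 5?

The unit is 7 notes. Position-3 pitches of the 3 shown cells: D5, G4, C4.
Extending down a 5th: F3 → Bb2.

Bb2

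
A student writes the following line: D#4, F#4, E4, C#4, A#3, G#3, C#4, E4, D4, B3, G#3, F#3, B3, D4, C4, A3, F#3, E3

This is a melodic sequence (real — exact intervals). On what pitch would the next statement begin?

A3

Unit = 6 notes; the statements start on D#4, C#4, B3, moving down a 2nd each time.
The next head, down a 2nd from B3, is A3.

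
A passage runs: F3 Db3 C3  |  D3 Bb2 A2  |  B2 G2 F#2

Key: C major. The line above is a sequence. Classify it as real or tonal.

Each cell has the same semitone pattern (-4, -1) — intervals are preserved exactly.
And Db3 lies outside C major, so the sequence is real rather than tonal.

real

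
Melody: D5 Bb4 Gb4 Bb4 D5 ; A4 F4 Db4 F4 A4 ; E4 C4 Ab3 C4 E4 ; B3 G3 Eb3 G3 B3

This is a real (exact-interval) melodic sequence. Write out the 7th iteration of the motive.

With a 5-note motive the entries are D5, A4, E4, B3, each down a 4th from the previous.
Continuing the starts: F#3 → C#3 → G#2.
So cell 7 is G#2 E2 C2 E2 G#2.

G#2 E2 C2 E2 G#2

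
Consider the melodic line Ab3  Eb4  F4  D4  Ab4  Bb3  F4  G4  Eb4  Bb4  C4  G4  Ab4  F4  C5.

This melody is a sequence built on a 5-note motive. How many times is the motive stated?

3

15 notes in groups of 5 gives 15/5 = 3 statements.
Starts: Ab3, Bb3, C4 — each up a 2nd.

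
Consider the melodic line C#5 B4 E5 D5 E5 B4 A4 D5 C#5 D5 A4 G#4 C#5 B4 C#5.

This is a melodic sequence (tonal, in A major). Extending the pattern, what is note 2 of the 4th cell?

The unit is 5 notes. Position-2 pitches of the 3 shown cells: B4, A4, G#4.
From G#4, down a 2nd gives F#4.

F#4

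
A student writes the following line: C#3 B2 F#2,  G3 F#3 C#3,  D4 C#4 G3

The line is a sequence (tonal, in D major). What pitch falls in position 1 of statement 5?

E5

With 3-note cells, note 1 of each statement runs C#3, G3, D4.
Extending up a 5th: A4 → E5.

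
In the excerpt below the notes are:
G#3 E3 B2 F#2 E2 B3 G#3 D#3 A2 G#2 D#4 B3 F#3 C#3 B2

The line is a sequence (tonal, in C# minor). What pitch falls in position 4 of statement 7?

D#4

With 5-note cells, note 4 of each statement runs F#2, A2, C#3.
Carrying that up a 3rd forward: E3 → G#3 → B3 → D#4.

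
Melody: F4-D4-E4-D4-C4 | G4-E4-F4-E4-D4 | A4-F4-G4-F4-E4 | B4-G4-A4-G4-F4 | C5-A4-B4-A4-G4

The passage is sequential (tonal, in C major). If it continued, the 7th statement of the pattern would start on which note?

With a 5-note motive the entries are F4, G4, A4, B4, C5, each up a 2nd from the previous.
Continuing: D5 → E5. Statement 7 starts on E5.

E5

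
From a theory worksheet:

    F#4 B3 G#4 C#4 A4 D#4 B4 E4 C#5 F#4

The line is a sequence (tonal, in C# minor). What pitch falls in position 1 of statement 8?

F#5

With 2-note cells, note 1 of each statement runs F#4, G#4, A4, B4, C#5.
Carrying that up a 2nd forward: D#5 → E5 → F#5.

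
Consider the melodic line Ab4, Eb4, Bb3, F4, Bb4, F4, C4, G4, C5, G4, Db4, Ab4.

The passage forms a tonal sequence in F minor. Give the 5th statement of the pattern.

Taking 4-note groups, the heads are Ab4, Bb4, C5: the pattern moves up a 2nd.
Continuing the starts: Db5 → Eb5.
So cell 5 is Eb5 Bb4 F4 C5.

Eb5 Bb4 F4 C5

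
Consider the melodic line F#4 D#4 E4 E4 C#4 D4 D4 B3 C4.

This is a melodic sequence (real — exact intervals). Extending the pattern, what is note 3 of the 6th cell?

Gb3

With 3-note cells, note 3 of each statement runs E4, D4, C4.
Carrying that down a 2nd forward: Bb3 → Ab3 → Gb3.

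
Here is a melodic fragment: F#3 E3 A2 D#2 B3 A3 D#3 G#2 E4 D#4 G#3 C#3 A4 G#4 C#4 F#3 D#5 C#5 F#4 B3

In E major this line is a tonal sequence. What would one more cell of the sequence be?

G#5 F#5 B4 E4

Unit = 4 notes; the statements start on F#3, B3, E4, A4, D#5, moving up a 4th each time.
From G#5 the diatonic shape gives G#5 F#5 B4 E4.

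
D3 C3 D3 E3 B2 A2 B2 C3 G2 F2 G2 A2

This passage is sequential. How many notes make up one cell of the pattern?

4

12 notes total. Splitting into 3 groups of 4:
D3 C3 D3 E3 | B2 A2 B2 C3 | G2 F2 G2 A2
Each cell is the previous one down a 3rd — so the unit is 4 notes.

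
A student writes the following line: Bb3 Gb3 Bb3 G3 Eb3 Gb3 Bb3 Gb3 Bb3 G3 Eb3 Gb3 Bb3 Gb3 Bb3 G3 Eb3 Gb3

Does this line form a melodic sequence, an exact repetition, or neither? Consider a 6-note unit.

Each 6-note cell is identical (Bb3 Gb3 Bb3 G3 Eb3 Gb3), restated at the same pitch.

repetition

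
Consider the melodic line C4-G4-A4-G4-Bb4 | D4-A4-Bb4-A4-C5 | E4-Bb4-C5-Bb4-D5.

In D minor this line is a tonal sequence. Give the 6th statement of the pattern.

A4 E5 F5 E5 G5

The 5-note cells begin on C4, D4, E4 — each up a 2nd from the last.
Extending up a 2nd: F4 → G4 → A4.
From A4 the diatonic shape gives A4 E5 F5 E5 G5.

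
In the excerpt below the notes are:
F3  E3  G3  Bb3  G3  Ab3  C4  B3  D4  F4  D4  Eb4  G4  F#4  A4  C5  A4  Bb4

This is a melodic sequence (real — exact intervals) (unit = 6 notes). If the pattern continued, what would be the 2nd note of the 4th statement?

With 6-note cells, note 2 of each statement runs E3, B3, F#4.
From F#4, up a 5th gives C#5.

C#5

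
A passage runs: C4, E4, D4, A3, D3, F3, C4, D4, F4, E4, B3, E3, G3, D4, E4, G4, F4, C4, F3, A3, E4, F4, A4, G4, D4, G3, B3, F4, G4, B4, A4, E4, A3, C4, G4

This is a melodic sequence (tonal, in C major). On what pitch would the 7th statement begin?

Taking 7-note groups, the heads are C4, D4, E4, F4, G4: the pattern moves up a 2nd.
Extending the heads up a 2nd: A4 → B4.

B4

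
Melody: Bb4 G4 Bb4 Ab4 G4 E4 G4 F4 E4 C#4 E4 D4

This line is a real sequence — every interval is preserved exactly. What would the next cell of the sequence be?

With a 4-note motive the entries are Bb4, G4, E4, each down a 3rd from the previous.
So cell 4 is C#4 A#3 C#4 B3.

C#4 A#3 C#4 B3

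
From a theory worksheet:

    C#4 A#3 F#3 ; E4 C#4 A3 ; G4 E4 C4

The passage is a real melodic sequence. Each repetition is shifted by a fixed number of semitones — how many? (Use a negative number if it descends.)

3

With a 3-note motive the entries are C#4, E4, G4, each up a 3rd from the previous.
C#4 to E4 spans +3 semitones.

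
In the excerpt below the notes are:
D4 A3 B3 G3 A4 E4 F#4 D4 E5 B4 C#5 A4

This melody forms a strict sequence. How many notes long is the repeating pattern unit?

There are 12 notes; a 4-note unit gives 3 cells:
D4 A3 B3 G3 | A4 E4 F#4 D4 | E5 B4 C#5 A4
That's a consistent up a 5th shift per cell, and no other grouping gives one.

4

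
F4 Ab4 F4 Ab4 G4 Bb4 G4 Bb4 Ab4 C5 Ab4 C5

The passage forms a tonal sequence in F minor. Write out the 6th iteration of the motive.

Db5 F5 Db5 F5

With a 4-note motive the entries are F4, G4, Ab4, each up a 2nd from the previous.
Extending up a 2nd: Bb4 → C5 → Db5.
Statement 6 starts on Db5 and keeps the same diatonic contour: Db5 F5 Db5 F5.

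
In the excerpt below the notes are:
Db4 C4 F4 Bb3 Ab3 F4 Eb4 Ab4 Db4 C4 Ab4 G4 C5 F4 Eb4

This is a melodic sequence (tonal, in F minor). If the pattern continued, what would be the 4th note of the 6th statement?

Grouping in 5s, the 4th note of each cell is Bb3, Db4, F4.
Extending up a 3rd: Ab4 → C5 → Eb5.

Eb5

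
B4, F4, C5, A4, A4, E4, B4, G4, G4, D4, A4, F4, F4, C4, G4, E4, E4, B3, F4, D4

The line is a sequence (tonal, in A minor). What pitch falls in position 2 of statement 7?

The unit is 4 notes. Position-2 pitches of the 5 shown cells: F4, E4, D4, C4, B3.
Carrying that down a 2nd forward: A3 → G3.

G3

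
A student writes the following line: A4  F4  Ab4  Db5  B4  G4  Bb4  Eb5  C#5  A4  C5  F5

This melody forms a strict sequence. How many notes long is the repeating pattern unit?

Try groups of 4 (3 cells in 12 notes):
A4 F4 Ab4 Db5 | B4 G4 Bb4 Eb5 | C#5 A4 C5 F5
Each cell is the previous one up a 2nd — so the unit is 4 notes.

4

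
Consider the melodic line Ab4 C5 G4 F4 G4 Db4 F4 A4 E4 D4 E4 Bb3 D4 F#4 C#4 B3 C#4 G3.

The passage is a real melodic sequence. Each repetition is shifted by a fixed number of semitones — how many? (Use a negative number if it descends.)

Unit = 6 notes; the statements start on Ab4, F4, D4, moving down a 3rd each time.
Counting half-steps from Ab4 to F4: -3.

-3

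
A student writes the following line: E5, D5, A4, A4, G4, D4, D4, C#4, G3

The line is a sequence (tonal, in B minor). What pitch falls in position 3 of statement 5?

Grouping in 3s, the 3rd note of each cell is A4, D4, G3.
Carrying that down a 5th forward: C#3 → F#2.

F#2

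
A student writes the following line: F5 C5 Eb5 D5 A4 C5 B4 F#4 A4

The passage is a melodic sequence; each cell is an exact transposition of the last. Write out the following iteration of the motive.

With a 3-note motive the entries are F5, D5, B4, each down a 3rd from the previous.
So cell 4 is G#4 D#4 F#4.

G#4 D#4 F#4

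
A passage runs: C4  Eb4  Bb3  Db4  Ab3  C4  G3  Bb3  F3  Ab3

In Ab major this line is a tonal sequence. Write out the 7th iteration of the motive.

Db3 F3

With a 2-note motive the entries are C4, Bb3, Ab3, G3, F3, each down a 2nd from the previous.
Carrying on: Eb3 → Db3.
So cell 7 is Db3 F3.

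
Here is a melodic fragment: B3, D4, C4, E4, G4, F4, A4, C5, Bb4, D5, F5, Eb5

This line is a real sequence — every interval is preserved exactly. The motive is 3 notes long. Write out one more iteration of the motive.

Unit = 3 notes; the statements start on B3, E4, A4, D5, moving up a 4th each time.
From G5 the exact shape gives G5 Bb5 Ab5.

G5 Bb5 Ab5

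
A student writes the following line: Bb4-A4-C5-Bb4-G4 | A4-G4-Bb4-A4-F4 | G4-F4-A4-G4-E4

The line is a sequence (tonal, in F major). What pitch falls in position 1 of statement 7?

C4

Grouping in 5s, the 1st note of each cell is Bb4, A4, G4.
Extending down a 2nd: F4 → E4 → D4 → C4.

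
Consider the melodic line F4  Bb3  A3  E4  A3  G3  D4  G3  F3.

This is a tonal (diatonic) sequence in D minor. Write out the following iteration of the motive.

Unit = 3 notes; the statements start on F4, E4, D4, moving down a 2nd each time.
Statement 4 starts on C4 and keeps the same diatonic contour: C4 F3 E3.

C4 F3 E3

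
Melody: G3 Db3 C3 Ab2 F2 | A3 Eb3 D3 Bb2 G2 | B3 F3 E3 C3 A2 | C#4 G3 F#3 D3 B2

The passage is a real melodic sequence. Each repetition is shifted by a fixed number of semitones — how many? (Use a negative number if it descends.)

2

Unit = 5 notes; the statements start on G3, A3, B3, C#4, moving up a 2nd each time.
G3 to A3 spans +2 semitones.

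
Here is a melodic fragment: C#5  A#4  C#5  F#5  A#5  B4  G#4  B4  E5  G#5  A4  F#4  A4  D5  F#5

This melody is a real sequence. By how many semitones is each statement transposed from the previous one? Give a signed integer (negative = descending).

The 5-note cells begin on C#5, B4, A4 — each down a 2nd from the last.
C#5 to B4 spans -2 semitones.

-2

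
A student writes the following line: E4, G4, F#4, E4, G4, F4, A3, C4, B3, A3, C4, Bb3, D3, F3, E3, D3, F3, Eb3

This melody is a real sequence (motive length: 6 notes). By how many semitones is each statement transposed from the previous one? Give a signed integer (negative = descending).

With a 6-note motive the entries are E4, A3, D3, each down a 5th from the previous.
Counting half-steps from E4 to A3: -7.

-7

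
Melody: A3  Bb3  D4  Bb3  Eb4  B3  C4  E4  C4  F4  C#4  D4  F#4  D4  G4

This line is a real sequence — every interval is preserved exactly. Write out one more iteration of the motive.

With a 5-note motive the entries are A3, B3, C#4, each up a 2nd from the previous.
Statement 4 starts on D#4 and keeps the same exact contour: D#4 E4 G#4 E4 A4.

D#4 E4 G#4 E4 A4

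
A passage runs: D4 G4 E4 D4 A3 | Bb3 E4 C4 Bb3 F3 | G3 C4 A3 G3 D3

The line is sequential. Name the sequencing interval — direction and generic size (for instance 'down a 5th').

down a 3rd

The 5-note cells begin on D4, Bb3, G3 — each down a 3rd from the last.
From D4 to Bb3: down a 3rd.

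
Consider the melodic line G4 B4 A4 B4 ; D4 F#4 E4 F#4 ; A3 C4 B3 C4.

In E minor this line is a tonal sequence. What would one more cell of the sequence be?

E3 G3 F#3 G3

Unit = 4 notes; the statements start on G4, D4, A3, moving down a 4th each time.
Statement 4 starts on E3 and keeps the same diatonic contour: E3 G3 F#3 G3.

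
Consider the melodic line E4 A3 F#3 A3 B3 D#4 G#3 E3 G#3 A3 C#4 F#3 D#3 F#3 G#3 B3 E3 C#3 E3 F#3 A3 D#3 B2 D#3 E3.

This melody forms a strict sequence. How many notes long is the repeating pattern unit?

There are 25 notes; a 5-note unit gives 5 cells:
E4 A3 F#3 A3 B3 | D#4 G#3 E3 G#3 A3 | C#4 F#3 D#3 F#3 G#3 | B3 E3 C#3 E3 F#3 | A3 D#3 B2 D#3 E3
That's a consistent down a 2nd shift per cell, and no other grouping gives one.

5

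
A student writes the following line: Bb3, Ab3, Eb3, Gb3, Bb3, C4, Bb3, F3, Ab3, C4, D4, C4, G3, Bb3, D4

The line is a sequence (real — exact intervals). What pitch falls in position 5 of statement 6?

G#4

The unit is 5 notes. Position-5 pitches of the 3 shown cells: Bb3, C4, D4.
Each moves up a 2nd. Continuing: E4 → F#4 → G#4.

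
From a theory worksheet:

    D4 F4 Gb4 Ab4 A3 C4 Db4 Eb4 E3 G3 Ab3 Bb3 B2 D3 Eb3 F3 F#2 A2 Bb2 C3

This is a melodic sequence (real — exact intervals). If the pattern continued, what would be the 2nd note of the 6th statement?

E2

The unit is 4 notes. Position-2 pitches of the 5 shown cells: F4, C4, G3, D3, A2.
From A2, down a 4th gives E2.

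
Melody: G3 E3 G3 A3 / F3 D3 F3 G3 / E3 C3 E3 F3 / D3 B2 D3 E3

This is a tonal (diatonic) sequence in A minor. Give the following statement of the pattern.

C3 A2 C3 D3

Taking 4-note groups, the heads are G3, F3, E3, D3: the pattern moves down a 2nd.
Statement 5 starts on C3 and keeps the same diatonic contour: C3 A2 C3 D3.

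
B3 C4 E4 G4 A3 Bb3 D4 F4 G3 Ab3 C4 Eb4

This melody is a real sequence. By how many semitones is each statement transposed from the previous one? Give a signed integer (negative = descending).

-2

Taking 4-note groups, the heads are B3, A3, G3: the pattern moves down a 2nd.
B3 to A3 spans -2 semitones.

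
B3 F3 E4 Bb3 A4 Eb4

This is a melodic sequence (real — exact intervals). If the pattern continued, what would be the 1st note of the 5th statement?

The unit is 2 notes. Position-1 pitches of the 3 shown cells: B3, E4, A4.
Extending up a 4th: D5 → G5.

G5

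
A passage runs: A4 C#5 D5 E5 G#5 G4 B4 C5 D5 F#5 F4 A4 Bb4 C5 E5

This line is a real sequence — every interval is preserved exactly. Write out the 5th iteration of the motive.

Unit = 5 notes; the statements start on A4, G4, F4, moving down a 2nd each time.
Continuing the starts: Eb4 → Db4.
Statement 5 starts on Db4 and keeps the same exact contour: Db4 F4 Gb4 Ab4 C5.

Db4 F4 Gb4 Ab4 C5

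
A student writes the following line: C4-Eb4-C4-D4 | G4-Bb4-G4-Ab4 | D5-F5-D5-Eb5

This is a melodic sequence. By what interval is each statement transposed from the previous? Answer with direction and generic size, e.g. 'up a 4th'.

up a 5th

The 4-note cells begin on C4, G4, D5 — each up a 5th from the last.
From C4 to G4: up a 5th.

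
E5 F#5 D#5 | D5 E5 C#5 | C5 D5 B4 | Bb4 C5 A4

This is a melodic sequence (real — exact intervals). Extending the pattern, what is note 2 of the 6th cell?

Ab4

Grouping in 3s, the 2nd note of each cell is F#5, E5, D5, C5.
Each moves down a 2nd. Continuing: Bb4 → Ab4.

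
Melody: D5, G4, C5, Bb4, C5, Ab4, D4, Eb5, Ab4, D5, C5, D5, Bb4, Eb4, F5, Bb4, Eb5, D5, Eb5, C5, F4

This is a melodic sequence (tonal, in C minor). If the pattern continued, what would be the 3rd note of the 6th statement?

The unit is 7 notes. Position-3 pitches of the 3 shown cells: C5, D5, Eb5.
Extending up a 2nd: F5 → G5 → Ab5.

Ab5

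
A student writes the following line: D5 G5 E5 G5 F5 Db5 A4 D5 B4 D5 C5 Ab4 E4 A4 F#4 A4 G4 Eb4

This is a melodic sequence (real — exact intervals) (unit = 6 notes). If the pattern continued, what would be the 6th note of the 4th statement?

Grouping in 6s, the 6th note of each cell is Db5, Ab4, Eb4.
Each moves down a 4th; the next is Bb3.

Bb3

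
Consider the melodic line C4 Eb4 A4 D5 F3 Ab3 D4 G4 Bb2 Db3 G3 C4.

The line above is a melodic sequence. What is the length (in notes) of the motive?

There are 12 notes; a 4-note unit gives 3 cells:
C4 Eb4 A4 D5 | F3 Ab3 D4 G4 | Bb2 Db3 G3 C4
That's a consistent down a 5th shift per cell, and no other grouping gives one.

4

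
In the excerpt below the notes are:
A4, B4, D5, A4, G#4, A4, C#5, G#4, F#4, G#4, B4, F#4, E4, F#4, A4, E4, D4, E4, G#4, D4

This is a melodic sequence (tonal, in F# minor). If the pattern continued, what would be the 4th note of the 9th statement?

With 4-note cells, note 4 of each statement runs A4, G#4, F#4, E4, D4.
Extending down a 2nd: C#4 → B3 → A3 → G#3.

G#3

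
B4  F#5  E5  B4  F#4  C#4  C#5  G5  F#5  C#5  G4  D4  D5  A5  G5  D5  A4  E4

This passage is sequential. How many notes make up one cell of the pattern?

18 notes total. Splitting into 3 groups of 6:
B4 F#5 E5 B4 F#4 C#4 | C#5 G5 F#5 C#5 G4 D4 | D5 A5 G5 D5 A4 E4
That's a consistent up a 2nd shift per cell, and no other grouping gives one.

6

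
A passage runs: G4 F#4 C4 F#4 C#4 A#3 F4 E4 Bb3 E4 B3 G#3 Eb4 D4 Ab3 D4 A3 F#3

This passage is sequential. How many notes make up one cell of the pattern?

6

Try groups of 6 (3 cells in 18 notes):
G4 F#4 C4 F#4 C#4 A#3 | F4 E4 Bb3 E4 B3 G#3 | Eb4 D4 Ab3 D4 A3 F#3
That's a consistent down a 2nd shift per cell, and no other grouping gives one.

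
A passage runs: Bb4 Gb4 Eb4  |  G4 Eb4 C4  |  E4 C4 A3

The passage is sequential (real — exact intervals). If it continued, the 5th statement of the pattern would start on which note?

A#3

With a 3-note motive the entries are Bb4, G4, E4, each down a 3rd from the previous.
Extending the heads down a 3rd: C#4 → A#3.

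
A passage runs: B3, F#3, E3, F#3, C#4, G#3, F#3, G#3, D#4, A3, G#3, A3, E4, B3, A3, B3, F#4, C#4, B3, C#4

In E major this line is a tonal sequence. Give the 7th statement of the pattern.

A4 E4 D#4 E4

The 4-note cells begin on B3, C#4, D#4, E4, F#4 — each up a 2nd from the last.
Extending up a 2nd: G#4 → A4.
So cell 7 is A4 E4 D#4 E4.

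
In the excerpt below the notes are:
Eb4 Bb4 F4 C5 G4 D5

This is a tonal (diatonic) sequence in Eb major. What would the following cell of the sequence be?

Ab4 Eb5

The 2-note cells begin on Eb4, F4, G4 — each up a 2nd from the last.
So cell 4 is Ab4 Eb5.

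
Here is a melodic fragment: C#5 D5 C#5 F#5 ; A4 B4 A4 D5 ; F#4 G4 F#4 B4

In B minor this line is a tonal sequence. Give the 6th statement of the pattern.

The 4-note cells begin on C#5, A4, F#4 — each down a 3rd from the last.
Carrying on: D4 → B3 → G3.
Statement 6 starts on G3 and keeps the same diatonic contour: G3 A3 G3 C#4.

G3 A3 G3 C#4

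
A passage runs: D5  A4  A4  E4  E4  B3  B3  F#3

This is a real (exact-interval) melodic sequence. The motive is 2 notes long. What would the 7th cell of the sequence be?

The 2-note cells begin on D5, A4, E4, B3 — each down a 4th from the last.
Carrying on: F#3 → C#3 → G#2.
From G#2 the exact shape gives G#2 D#2.

G#2 D#2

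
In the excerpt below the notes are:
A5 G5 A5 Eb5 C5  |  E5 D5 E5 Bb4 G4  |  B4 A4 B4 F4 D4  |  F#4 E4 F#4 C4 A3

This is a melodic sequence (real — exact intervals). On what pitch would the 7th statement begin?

With a 5-note motive the entries are A5, E5, B4, F#4, each down a 4th from the previous.
Extending the heads down a 4th: C#4 → G#3 → D#3.

D#3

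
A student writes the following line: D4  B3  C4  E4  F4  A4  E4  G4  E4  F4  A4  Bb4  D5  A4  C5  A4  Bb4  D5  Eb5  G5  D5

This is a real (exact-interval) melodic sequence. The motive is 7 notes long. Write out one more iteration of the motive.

F5 D5 Eb5 G5 Ab5 C6 G5

Taking 7-note groups, the heads are D4, G4, C5: the pattern moves up a 4th.
Statement 4 starts on F5 and keeps the same exact contour: F5 D5 Eb5 G5 Ab5 C6 G5.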